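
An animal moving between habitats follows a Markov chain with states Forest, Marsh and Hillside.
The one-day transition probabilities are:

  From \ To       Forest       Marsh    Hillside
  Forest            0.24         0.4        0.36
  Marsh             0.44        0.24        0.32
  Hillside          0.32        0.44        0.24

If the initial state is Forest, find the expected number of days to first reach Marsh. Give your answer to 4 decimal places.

2.4221

Let t(s) be the expected number of days to first reach Marsh from state s, with t(Marsh) = 0. Conditioning on the first day:
t(Forest) = 1 + 0.24·t(Forest) + 0.36·t(Hillside)
t(Hillside) = 1 + 0.32·t(Forest) + 0.24·t(Hillside)
Solving: t(Forest) = 2.4221, t(Hillside) = 2.3356.
Expected days from Forest to Marsh: 2.4221.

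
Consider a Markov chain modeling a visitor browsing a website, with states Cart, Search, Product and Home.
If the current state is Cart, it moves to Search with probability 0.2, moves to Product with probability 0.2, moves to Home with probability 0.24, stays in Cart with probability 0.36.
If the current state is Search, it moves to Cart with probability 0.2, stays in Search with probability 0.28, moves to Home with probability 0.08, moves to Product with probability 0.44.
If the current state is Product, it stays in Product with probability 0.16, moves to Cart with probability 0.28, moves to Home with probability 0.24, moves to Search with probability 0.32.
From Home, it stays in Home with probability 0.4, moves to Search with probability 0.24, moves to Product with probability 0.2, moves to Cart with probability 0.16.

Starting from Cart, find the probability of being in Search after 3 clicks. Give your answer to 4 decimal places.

Propagate the distribution vector 3 clicks from Cart.
After 0 clicks: (1.0000, 0.0000, 0.0000, 0.0000)
After 1 click: (0.3600, 0.2000, 0.2000, 0.2400)
After 2 clicks: (0.2640, 0.2496, 0.2400, 0.2464)
After 3 clicks: (0.2516, 0.2586, 0.2503, 0.2395)
P(in Search after 3 clicks) = 0.2586

0.2586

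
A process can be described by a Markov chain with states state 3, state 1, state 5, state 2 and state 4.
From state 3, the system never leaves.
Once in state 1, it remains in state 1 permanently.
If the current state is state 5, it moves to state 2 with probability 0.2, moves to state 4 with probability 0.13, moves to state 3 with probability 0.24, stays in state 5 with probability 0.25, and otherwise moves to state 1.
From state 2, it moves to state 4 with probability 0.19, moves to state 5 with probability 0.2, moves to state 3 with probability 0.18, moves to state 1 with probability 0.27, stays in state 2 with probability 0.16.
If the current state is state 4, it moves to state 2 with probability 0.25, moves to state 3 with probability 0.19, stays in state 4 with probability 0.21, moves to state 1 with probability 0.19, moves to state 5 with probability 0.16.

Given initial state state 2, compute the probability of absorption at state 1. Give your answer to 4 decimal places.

0.5501

Let h(s) be the probability of absorption at state 1 starting from transient state s. Then h(state 1) = 1 and h(state 3) = 0. By first-step analysis:
h(state 5) = 0.24·0 + 0.18·1 + 0.25·h(state 5) + 0.2·h(state 2) + 0.13·h(state 4)
h(state 2) = 0.18·0 + 0.27·1 + 0.2·h(state 5) + 0.16·h(state 2) + 0.19·h(state 4)
h(state 4) = 0.19·0 + 0.19·1 + 0.16·h(state 5) + 0.25·h(state 2) + 0.21·h(state 4)
Solving: h(state 5) = 0.4752, h(state 2) = 0.5501, h(state 4) = 0.5109.
Starting from state 2, the probability is 0.5501.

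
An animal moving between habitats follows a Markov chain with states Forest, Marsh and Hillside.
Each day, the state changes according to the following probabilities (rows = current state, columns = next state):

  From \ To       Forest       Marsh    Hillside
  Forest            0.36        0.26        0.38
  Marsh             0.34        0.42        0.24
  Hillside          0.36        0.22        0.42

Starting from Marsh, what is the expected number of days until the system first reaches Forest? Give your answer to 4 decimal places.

2.8914

Let t(s) be the expected number of days to first reach Forest from state s, with t(Forest) = 0. Conditioning on the first day:
t(Marsh) = 1 + 0.42·t(Marsh) + 0.24·t(Hillside)
t(Hillside) = 1 + 0.22·t(Marsh) + 0.42·t(Hillside)
Solving: t(Marsh) = 2.8914, t(Hillside) = 2.8209.
Expected days from Marsh to Forest: 2.8914.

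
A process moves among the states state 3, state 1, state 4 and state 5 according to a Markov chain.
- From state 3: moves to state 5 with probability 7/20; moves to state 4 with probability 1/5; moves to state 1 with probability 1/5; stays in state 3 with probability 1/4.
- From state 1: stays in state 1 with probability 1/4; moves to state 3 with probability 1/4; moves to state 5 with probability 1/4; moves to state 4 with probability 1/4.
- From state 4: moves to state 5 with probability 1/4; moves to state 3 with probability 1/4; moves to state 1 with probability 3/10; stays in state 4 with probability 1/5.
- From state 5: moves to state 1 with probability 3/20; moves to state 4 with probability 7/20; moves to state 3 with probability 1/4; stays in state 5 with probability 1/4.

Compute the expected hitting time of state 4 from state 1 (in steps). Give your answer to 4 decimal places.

Let t(s) be the expected number of steps to first reach state 4 from state s, with t(state 4) = 0. Conditioning on the first step:
t(state 3) = 1 + 0.25·t(state 3) + 0.2·t(state 1) + 0.35·t(state 5)
t(state 1) = 1 + 0.25·t(state 3) + 0.25·t(state 1) + 0.25·t(state 5)
t(state 5) = 1 + 0.25·t(state 3) + 0.15·t(state 1) + 0.25·t(state 5)
Solving: t(state 3) = 3.9245, t(state 1) = 3.7736, t(state 5) = 3.3962.
Expected steps from state 1 to state 4: 3.7736.

3.7736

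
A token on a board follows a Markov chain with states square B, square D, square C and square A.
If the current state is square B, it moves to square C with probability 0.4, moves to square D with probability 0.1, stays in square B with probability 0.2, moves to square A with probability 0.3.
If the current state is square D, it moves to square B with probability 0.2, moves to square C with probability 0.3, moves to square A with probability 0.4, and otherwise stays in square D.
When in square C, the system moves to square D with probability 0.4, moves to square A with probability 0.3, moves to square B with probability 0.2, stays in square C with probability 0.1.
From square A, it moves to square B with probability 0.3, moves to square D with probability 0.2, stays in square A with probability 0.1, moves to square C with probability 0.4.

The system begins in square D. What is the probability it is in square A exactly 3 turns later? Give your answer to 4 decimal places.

Propagate the distribution vector 3 turns from square D.
After 0 turns: (0.0000, 1.0000, 0.0000, 0.0000)
After 1 turn: (0.2000, 0.1000, 0.3000, 0.4000)
After 2 turns: (0.2400, 0.2300, 0.3000, 0.2300)
After 3 turns: (0.2230, 0.2130, 0.2870, 0.2770)
P(in square A after 3 turns) = 0.2770

0.2770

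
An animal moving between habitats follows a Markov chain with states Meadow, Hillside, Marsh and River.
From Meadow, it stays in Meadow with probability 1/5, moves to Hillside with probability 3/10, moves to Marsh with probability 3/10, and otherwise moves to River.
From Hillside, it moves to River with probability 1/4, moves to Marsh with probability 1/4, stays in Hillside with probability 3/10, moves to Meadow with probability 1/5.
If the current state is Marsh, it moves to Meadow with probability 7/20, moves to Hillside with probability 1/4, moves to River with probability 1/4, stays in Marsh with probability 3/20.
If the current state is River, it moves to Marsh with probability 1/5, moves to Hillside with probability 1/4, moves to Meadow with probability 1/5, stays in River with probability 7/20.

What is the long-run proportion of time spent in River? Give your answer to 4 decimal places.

0.2648

Let the stationary distribution be π with π = πP and π_1 + π_2 + π_3 + π_4 = 1.
π_1 = 0.2·π_1 + 0.2·π_2 + 0.35·π_3 + 0.2·π_4
π_2 = 0.3·π_1 + 0.3·π_2 + 0.25·π_3 + 0.25·π_4
π_3 = 0.3·π_1 + 0.25·π_2 + 0.15·π_3 + 0.2·π_4
Solving with the normalization constraint gives π = (0.2339, 0.2755, 0.2259, 0.2648).
So the stationary probability of River is 0.2648.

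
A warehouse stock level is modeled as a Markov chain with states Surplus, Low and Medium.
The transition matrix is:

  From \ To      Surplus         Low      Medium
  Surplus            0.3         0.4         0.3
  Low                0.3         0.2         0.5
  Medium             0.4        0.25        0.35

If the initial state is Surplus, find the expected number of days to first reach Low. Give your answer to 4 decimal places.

Let t(s) be the expected number of days to first reach Low from state s, with t(Low) = 0. Conditioning on the first day:
t(Surplus) = 1 + 0.3·t(Surplus) + 0.3·t(Medium)
t(Medium) = 1 + 0.4·t(Surplus) + 0.35·t(Medium)
Solving: t(Surplus) = 2.8358, t(Medium) = 3.2836.
Expected days from Surplus to Low: 2.8358.

2.8358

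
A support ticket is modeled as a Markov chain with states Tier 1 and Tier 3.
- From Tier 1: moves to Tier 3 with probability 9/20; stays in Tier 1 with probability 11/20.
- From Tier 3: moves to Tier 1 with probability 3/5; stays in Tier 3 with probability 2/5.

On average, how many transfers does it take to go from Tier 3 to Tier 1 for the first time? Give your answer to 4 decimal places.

1.6667

Let t(s) be the expected number of transfers to first reach Tier 1 from state s, with t(Tier 1) = 0. Conditioning on the first transfer:
t(Tier 3) = 1 + 0.4·t(Tier 3)
Solving: t(Tier 3) = 1.6667.
Expected transfers from Tier 3 to Tier 1: 1.6667.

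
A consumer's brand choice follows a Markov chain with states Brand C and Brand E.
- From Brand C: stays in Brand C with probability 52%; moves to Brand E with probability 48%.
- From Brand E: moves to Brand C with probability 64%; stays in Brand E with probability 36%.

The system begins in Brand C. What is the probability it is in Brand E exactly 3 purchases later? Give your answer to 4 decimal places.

0.4293

Propagate the distribution vector 3 purchases from Brand C.
After 0 purchases: (1.0000, 0.0000)
After 1 purchase: (0.5200, 0.4800)
After 2 purchases: (0.5776, 0.4224)
After 3 purchases: (0.5707, 0.4293)
P(in Brand E after 3 purchases) = 0.4293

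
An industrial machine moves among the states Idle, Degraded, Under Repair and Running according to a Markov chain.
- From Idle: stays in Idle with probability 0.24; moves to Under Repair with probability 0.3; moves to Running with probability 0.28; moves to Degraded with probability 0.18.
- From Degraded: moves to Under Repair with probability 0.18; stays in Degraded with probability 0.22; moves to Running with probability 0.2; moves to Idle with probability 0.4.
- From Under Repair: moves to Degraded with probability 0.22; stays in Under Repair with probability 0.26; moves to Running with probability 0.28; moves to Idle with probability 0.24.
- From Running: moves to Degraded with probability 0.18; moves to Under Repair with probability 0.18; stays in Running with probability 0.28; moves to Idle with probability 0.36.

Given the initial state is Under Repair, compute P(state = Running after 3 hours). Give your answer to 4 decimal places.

0.2641

Propagate the distribution vector 3 hours from Under Repair.
After 0 hours: (0.0000, 0.0000, 1.0000, 0.0000)
After 1 hour: (0.2400, 0.2200, 0.2600, 0.2800)
After 2 hours: (0.3088, 0.1992, 0.2296, 0.2624)
After 3 hours: (0.3034, 0.1972, 0.2354, 0.2641)
P(in Running after 3 hours) = 0.2641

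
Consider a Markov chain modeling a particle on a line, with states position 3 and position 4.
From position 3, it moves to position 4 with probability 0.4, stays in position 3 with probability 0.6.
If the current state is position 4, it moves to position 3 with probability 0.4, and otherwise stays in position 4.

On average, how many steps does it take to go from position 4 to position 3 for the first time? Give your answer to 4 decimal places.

Let t(s) be the expected number of steps to first reach position 3 from state s, with t(position 3) = 0. Conditioning on the first step:
t(position 4) = 1 + 0.6·t(position 4)
Solving: t(position 4) = 2.5000.
Expected steps from position 4 to position 3: 2.5000.

2.5000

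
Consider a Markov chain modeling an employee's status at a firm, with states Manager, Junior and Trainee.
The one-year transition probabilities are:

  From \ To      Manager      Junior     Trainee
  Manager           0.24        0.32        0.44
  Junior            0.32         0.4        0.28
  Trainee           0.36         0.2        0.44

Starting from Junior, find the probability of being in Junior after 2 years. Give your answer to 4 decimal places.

0.3184

Sum over the intermediate state after 1 year:
P = P(Junior→Manager)·P(Manager→Junior) + P(Junior→Junior)·P(Junior→Junior) + P(Junior→Trainee)·P(Trainee→Junior)
  = 0.32×0.32 + 0.4×0.4 + 0.28×0.2
  = 0.1024 + 0.1600 + 0.0560 = 0.3184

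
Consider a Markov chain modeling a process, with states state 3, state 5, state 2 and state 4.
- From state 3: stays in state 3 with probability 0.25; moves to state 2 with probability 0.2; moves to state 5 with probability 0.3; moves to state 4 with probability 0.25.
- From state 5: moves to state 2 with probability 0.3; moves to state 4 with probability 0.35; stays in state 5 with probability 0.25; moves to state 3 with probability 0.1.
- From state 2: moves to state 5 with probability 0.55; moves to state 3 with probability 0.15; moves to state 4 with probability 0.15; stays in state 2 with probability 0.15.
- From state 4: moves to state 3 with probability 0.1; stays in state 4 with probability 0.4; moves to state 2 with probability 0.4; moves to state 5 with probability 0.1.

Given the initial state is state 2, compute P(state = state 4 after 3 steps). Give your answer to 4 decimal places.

Propagate the distribution vector 3 steps from state 2.
After 0 steps: (0.0000, 0.0000, 1.0000, 0.0000)
After 1 step: (0.1500, 0.5500, 0.1500, 0.1500)
After 2 steps: (0.1300, 0.2800, 0.2775, 0.3125)
After 3 steps: (0.1334, 0.2929, 0.2766, 0.2971)
P(in state 4 after 3 steps) = 0.2971

0.2971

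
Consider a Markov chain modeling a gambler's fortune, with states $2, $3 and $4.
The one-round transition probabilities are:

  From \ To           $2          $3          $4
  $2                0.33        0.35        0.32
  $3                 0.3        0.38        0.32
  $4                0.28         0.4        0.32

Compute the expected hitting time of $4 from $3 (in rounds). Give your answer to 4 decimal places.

Let t(s) be the expected number of rounds to first reach $4 from state s, with t($4) = 0. Conditioning on the first round:
t($2) = 1 + 0.33·t($2) + 0.35·t($3)
t($3) = 1 + 0.3·t($2) + 0.38·t($3)
Solving: t($2) = 3.1250, t($3) = 3.1250.
Expected rounds from $3 to $4: 3.1250.

3.1250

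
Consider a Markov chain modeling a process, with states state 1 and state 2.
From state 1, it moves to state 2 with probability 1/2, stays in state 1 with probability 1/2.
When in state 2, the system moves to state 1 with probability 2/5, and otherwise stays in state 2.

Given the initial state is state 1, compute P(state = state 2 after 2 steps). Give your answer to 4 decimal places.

0.5500

Sum over the intermediate state after 1 step:
P = P(state 1→state 1)·P(state 1→state 2) + P(state 1→state 2)·P(state 2→state 2)
  = 0.5×0.5 + 0.5×0.6
  = 0.2500 + 0.3000 = 0.5500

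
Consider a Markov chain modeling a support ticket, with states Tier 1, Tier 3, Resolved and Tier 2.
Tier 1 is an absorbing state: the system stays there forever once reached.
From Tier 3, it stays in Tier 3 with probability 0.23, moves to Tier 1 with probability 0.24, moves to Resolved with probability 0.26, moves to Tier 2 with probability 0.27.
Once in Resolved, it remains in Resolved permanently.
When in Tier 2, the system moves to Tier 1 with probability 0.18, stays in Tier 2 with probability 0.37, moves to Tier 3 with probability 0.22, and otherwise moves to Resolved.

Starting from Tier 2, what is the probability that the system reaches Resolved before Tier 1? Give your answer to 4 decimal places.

0.5504

Let h(s) be the probability of absorption at Resolved starting from transient state s. Then h(Resolved) = 1 and h(Tier 1) = 0. By first-step analysis:
h(Tier 3) = 0.24·0 + 0.23·h(Tier 3) + 0.26·1 + 0.27·h(Tier 2)
h(Tier 2) = 0.18·0 + 0.22·h(Tier 3) + 0.23·1 + 0.37·h(Tier 2)
Solving: h(Tier 3) = 0.5307, h(Tier 2) = 0.5504.
Starting from Tier 2, the probability is 0.5504.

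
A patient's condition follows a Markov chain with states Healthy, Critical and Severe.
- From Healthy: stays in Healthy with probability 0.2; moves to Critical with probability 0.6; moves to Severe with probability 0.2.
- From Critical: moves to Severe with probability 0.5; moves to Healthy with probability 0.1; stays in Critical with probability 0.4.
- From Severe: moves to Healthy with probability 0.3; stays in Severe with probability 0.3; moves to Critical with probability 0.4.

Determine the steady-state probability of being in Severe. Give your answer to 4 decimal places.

Let the stationary distribution be π with π = πP and π_1 + π_2 + π_3 = 1.
π_1 = 0.2·π_1 + 0.1·π_2 + 0.3·π_3
π_2 = 0.6·π_1 + 0.4·π_2 + 0.4·π_3
Solving with the normalization constraint gives π = (0.1930, 0.4386, 0.3684).
So the stationary probability of Severe is 0.3684.

0.3684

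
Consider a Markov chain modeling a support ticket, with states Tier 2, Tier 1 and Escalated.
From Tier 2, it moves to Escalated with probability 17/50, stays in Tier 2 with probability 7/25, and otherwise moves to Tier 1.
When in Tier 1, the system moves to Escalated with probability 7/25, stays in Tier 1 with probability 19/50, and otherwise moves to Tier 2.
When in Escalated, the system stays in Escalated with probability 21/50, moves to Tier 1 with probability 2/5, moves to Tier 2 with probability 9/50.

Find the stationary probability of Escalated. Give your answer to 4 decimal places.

0.3443

Let the stationary distribution be π with π = πP and π_1 + π_2 + π_3 = 1.
π_1 = 0.28·π_1 + 0.34·π_2 + 0.18·π_3
π_2 = 0.38·π_1 + 0.38·π_2 + 0.4·π_3
Solving with the normalization constraint gives π = (0.2688, 0.3869, 0.3443).
So the stationary probability of Escalated is 0.3443.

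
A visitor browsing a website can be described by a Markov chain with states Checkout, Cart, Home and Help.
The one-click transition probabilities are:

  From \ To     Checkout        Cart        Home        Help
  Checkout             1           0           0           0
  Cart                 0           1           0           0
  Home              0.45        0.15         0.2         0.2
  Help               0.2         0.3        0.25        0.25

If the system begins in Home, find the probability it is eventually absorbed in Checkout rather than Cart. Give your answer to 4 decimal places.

0.6864

Let h(s) be the probability of absorption at Checkout starting from transient state s. Then h(Checkout) = 1 and h(Cart) = 0. By first-step analysis:
h(Home) = 0.45·1 + 0.15·0 + 0.2·h(Home) + 0.2·h(Help)
h(Help) = 0.2·1 + 0.3·0 + 0.25·h(Home) + 0.25·h(Help)
Solving: h(Home) = 0.6864, h(Help) = 0.4955.
Starting from Home, the probability is 0.6864.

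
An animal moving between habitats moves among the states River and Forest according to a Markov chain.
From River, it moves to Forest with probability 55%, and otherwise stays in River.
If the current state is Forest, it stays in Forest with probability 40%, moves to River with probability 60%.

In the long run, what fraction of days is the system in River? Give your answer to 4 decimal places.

Let the stationary distribution be π with π = πP and π_1 + π_2 = 1.
π_1 = 0.45·π_1 + 0.6·π_2
Solving with the normalization constraint gives π = (0.5217, 0.4783).
So the stationary probability of River is 0.5217.

0.5217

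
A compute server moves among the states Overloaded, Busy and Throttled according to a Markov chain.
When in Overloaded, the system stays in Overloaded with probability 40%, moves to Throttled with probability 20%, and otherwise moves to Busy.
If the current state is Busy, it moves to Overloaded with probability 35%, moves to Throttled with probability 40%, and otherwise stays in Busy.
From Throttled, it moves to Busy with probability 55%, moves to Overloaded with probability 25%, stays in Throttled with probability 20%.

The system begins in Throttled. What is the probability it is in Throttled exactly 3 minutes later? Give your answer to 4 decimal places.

0.2695

Propagate the distribution vector 3 minutes from Throttled.
After 0 minutes: (0.0000, 0.0000, 1.0000)
After 1 minute: (0.2500, 0.5500, 0.2000)
After 2 minutes: (0.3425, 0.3475, 0.3100)
After 3 minutes: (0.3361, 0.3944, 0.2695)
P(in Throttled after 3 minutes) = 0.2695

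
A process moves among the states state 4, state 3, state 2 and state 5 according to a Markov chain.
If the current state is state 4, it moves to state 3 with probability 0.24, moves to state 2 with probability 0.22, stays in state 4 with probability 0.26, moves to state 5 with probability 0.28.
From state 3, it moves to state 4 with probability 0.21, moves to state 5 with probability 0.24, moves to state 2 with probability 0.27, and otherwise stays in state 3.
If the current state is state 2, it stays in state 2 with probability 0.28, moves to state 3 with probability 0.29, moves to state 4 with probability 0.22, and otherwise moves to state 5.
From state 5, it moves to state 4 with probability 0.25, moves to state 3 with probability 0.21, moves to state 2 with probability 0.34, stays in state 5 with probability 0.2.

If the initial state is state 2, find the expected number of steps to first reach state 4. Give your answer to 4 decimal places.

4.4687

Let t(s) be the expected number of steps to first reach state 4 from state s, with t(state 4) = 0. Conditioning on the first step:
t(state 3) = 1 + 0.28·t(state 3) + 0.27·t(state 2) + 0.24·t(state 5)
t(state 2) = 1 + 0.29·t(state 3) + 0.28·t(state 2) + 0.21·t(state 5)
t(state 5) = 1 + 0.21·t(state 3) + 0.34·t(state 2) + 0.2·t(state 5)
Solving: t(state 3) = 4.5089, t(state 2) = 4.4687, t(state 5) = 4.3328.
Expected steps from state 2 to state 4: 4.4687.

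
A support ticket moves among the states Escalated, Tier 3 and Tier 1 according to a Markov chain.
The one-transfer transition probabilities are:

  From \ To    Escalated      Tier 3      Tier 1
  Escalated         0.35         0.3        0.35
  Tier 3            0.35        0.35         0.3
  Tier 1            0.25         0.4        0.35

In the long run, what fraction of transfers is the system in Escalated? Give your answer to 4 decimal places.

0.3168

Let the stationary distribution be π with π = πP and π_1 + π_2 + π_3 = 1.
π_1 = 0.35·π_1 + 0.35·π_2 + 0.25·π_3
π_2 = 0.3·π_1 + 0.35·π_2 + 0.4·π_3
Solving with the normalization constraint gives π = (0.3168, 0.3508, 0.3325).
So the stationary probability of Escalated is 0.3168.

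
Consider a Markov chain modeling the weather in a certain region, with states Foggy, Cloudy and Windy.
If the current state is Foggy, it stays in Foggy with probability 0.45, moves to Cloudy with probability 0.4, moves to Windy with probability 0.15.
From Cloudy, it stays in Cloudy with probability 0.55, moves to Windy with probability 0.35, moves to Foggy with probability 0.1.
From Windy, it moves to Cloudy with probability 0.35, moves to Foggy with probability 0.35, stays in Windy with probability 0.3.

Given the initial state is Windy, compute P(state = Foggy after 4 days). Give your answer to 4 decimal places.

0.2639

Propagate the distribution vector 4 days from Windy.
After 0 days: (0.0000, 0.0000, 1.0000)
After 1 day: (0.3500, 0.3500, 0.3000)
After 2 days: (0.2975, 0.4375, 0.2650)
After 3 days: (0.2704, 0.4524, 0.2773)
After 4 days: (0.2639, 0.4540, 0.2821)
P(in Foggy after 4 days) = 0.2639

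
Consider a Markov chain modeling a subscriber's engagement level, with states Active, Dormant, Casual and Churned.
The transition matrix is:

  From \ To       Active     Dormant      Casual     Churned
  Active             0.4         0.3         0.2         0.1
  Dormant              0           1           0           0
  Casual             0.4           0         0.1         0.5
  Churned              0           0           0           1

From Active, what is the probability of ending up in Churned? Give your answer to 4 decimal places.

0.4130

Let h(s) be the probability of absorption at Churned starting from transient state s. Then h(Churned) = 1 and h(Dormant) = 0. By first-step analysis:
h(Active) = 0.4·h(Active) + 0.3·0 + 0.2·h(Casual) + 0.1·1
h(Casual) = 0.4·h(Active) + 0.1·h(Casual) + 0.5·1
Solving: h(Active) = 0.4130, h(Casual) = 0.7391.
Starting from Active, the probability is 0.4130.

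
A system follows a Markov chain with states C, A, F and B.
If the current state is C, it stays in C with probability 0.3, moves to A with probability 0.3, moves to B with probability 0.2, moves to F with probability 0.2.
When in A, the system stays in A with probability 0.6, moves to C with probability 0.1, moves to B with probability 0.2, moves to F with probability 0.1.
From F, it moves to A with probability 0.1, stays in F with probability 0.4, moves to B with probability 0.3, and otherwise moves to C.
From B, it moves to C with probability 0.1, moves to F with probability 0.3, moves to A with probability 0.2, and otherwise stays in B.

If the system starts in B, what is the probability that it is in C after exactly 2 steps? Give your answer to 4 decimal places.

0.1500

Propagate the distribution vector 2 steps from B.
After 0 steps: (0.0000, 0.0000, 0.0000, 1.0000)
After 1 step: (0.1000, 0.2000, 0.3000, 0.4000)
After 2 steps: (0.1500, 0.2600, 0.2800, 0.3100)
P(in C after 2 steps) = 0.1500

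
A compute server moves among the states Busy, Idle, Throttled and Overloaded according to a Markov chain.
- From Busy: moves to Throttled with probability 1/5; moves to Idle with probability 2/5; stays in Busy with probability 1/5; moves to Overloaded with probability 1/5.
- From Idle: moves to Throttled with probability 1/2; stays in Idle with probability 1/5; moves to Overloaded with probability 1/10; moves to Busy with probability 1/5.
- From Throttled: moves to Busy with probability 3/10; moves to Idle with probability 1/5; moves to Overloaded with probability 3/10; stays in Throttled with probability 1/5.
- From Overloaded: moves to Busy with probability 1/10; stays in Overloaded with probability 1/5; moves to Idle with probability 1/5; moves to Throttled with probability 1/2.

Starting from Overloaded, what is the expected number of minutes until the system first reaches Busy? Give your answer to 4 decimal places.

Let t(s) be the expected number of minutes to first reach Busy from state s, with t(Busy) = 0. Conditioning on the first minute:
t(Idle) = 1 + 0.2·t(Idle) + 0.5·t(Throttled) + 0.1·t(Overloaded)
t(Throttled) = 1 + 0.2·t(Idle) + 0.2·t(Throttled) + 0.3·t(Overloaded)
t(Overloaded) = 1 + 0.2·t(Idle) + 0.5·t(Throttled) + 0.2·t(Overloaded)
Solving: t(Idle) = 4.5703, t(Throttled) = 4.2969, t(Overloaded) = 5.0781.
Expected minutes from Overloaded to Busy: 5.0781.

5.0781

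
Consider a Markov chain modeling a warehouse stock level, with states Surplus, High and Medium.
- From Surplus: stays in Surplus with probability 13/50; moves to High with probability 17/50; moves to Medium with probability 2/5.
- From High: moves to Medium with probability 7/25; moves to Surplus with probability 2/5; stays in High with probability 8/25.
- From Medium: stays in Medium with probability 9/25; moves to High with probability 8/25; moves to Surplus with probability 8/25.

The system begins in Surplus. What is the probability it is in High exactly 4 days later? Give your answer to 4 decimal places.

0.3265

Propagate the distribution vector 4 days from Surplus.
After 0 days: (1.0000, 0.0000, 0.0000)
After 1 day: (0.2600, 0.3400, 0.4000)
After 2 days: (0.3316, 0.3252, 0.3432)
After 3 days: (0.3261, 0.3266, 0.3472)
After 4 days: (0.3266, 0.3265, 0.3469)
P(in High after 4 days) = 0.3265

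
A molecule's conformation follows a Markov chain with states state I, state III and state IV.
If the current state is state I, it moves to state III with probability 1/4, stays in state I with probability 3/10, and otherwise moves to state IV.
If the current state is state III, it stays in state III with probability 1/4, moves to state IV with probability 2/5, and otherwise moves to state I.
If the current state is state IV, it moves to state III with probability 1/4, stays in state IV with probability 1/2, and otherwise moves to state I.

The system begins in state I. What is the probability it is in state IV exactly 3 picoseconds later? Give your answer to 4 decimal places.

0.4605

Propagate the distribution vector 3 picoseconds from state I.
After 0 picoseconds: (1.0000, 0.0000, 0.0000)
After 1 picosecond: (0.3000, 0.2500, 0.4500)
After 2 picoseconds: (0.2900, 0.2500, 0.4600)
After 3 picoseconds: (0.2895, 0.2500, 0.4605)
P(in state IV after 3 picoseconds) = 0.4605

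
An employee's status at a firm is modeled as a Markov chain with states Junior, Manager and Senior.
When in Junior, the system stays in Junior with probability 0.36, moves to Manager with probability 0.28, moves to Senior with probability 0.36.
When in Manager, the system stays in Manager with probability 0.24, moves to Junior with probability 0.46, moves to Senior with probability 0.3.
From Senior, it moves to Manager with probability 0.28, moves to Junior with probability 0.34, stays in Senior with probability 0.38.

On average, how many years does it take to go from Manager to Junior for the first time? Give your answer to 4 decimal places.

Let t(s) be the expected number of years to first reach Junior from state s, with t(Junior) = 0. Conditioning on the first year:
t(Manager) = 1 + 0.24·t(Manager) + 0.3·t(Senior)
t(Senior) = 1 + 0.28·t(Manager) + 0.38·t(Senior)
Solving: t(Manager) = 2.3760, t(Senior) = 2.6860.
Expected years from Manager to Junior: 2.3760.

2.3760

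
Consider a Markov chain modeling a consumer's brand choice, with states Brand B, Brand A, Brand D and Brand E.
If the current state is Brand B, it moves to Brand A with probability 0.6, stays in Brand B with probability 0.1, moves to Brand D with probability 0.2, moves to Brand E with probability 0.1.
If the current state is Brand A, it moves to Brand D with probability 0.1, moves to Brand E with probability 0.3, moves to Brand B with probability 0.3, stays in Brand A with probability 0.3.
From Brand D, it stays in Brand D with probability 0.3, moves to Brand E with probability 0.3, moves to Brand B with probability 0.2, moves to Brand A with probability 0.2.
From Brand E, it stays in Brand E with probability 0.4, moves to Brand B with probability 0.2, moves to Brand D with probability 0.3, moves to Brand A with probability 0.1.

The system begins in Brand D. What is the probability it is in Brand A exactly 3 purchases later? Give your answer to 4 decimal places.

0.2780

Propagate the distribution vector 3 purchases from Brand D.
After 0 purchases: (0.0000, 0.0000, 1.0000, 0.0000)
After 1 purchase: (0.2000, 0.2000, 0.3000, 0.3000)
After 2 purchases: (0.2000, 0.2700, 0.2400, 0.2900)
After 3 purchases: (0.2070, 0.2780, 0.2260, 0.2890)
P(in Brand A after 3 purchases) = 0.2780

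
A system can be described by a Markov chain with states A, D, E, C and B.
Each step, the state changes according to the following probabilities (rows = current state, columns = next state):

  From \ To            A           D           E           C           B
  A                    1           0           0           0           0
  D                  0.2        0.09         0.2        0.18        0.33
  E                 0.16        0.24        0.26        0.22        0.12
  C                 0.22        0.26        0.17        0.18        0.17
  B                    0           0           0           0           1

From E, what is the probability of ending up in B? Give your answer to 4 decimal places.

Let h(s) be the probability of absorption at B starting from transient state s. Then h(B) = 1 and h(A) = 0. By first-step analysis:
h(D) = 0.2·0 + 0.09·h(D) + 0.2·h(E) + 0.18·h(C) + 0.33·1
h(E) = 0.16·0 + 0.24·h(D) + 0.26·h(E) + 0.22·h(C) + 0.12·1
h(C) = 0.22·0 + 0.26·h(D) + 0.17·h(E) + 0.18·h(C) + 0.17·1
Solving: h(D) = 0.5674, h(E) = 0.4916, h(C) = 0.4892.
Starting from E, the probability is 0.4916.

0.4916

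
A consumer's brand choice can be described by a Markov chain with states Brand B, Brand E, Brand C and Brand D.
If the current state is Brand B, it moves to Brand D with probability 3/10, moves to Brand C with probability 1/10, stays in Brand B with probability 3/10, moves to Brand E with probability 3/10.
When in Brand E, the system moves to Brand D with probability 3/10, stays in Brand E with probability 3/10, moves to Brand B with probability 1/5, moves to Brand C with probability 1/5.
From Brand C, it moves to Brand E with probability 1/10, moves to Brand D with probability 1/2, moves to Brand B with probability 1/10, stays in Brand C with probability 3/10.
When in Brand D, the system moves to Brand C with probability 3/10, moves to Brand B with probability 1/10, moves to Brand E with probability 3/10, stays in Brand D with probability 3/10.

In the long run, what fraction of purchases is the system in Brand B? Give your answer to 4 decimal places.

0.1564

Let the stationary distribution be π with π = πP and π_1 + π_2 + π_3 + π_4 = 1.
π_1 = 0.3·π_1 + 0.2·π_2 + 0.1·π_3 + 0.1·π_4
π_2 = 0.3·π_1 + 0.3·π_2 + 0.1·π_3 + 0.3·π_4
π_3 = 0.1·π_1 + 0.2·π_2 + 0.3·π_3 + 0.3·π_4
Solving with the normalization constraint gives π = (0.1564, 0.2513, 0.2436, 0.3487).
So the stationary probability of Brand B is 0.1564.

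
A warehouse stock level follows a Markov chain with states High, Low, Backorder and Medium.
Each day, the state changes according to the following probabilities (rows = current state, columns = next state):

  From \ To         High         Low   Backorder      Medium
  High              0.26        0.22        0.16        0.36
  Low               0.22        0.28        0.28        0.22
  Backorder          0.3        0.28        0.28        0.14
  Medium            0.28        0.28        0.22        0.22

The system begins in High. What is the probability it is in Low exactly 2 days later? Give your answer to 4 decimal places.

Propagate the distribution vector 2 days from High.
After 0 days: (1.0000, 0.0000, 0.0000, 0.0000)
After 1 day: (0.2600, 0.2200, 0.1600, 0.3600)
After 2 days: (0.2648, 0.2644, 0.2272, 0.2436)
P(in Low after 2 days) = 0.2644

0.2644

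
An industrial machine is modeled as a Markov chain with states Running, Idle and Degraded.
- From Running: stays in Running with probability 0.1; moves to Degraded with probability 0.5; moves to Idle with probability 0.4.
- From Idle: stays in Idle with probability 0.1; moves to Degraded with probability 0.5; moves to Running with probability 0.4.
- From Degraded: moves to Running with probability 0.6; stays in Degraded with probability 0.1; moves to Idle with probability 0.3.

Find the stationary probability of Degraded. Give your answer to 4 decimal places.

Let the stationary distribution be π with π = πP and π_1 + π_2 + π_3 = 1.
π_1 = 0.1·π_1 + 0.4·π_2 + 0.6·π_3
π_2 = 0.4·π_1 + 0.1·π_2 + 0.3·π_3
Solving with the normalization constraint gives π = (0.3626, 0.2802, 0.3571).
So the stationary probability of Degraded is 0.3571.

0.3571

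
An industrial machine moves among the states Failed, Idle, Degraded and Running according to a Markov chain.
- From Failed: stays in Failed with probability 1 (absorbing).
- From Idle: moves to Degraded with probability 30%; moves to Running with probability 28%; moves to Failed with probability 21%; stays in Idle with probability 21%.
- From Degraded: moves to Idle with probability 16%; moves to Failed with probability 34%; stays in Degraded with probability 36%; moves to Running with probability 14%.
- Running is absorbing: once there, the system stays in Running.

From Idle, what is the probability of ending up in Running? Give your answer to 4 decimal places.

Let h(s) be the probability of absorption at Running starting from transient state s. Then h(Running) = 1 and h(Failed) = 0. By first-step analysis:
h(Idle) = 0.21·0 + 0.21·h(Idle) + 0.3·h(Degraded) + 0.28·1
h(Degraded) = 0.34·0 + 0.16·h(Idle) + 0.36·h(Degraded) + 0.14·1
Solving: h(Idle) = 0.4834, h(Degraded) = 0.3396.
Starting from Idle, the probability is 0.4834.

0.4834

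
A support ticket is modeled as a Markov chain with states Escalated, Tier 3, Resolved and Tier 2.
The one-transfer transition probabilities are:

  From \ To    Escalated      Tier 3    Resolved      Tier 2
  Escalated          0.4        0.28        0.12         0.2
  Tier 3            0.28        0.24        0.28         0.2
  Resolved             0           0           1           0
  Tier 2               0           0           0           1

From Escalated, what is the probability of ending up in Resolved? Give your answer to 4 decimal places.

0.4492

Let h(s) be the probability of absorption at Resolved starting from transient state s. Then h(Resolved) = 1 and h(Tier 2) = 0. By first-step analysis:
h(Escalated) = 0.4·h(Escalated) + 0.28·h(Tier 3) + 0.12·1 + 0.2·0
h(Tier 3) = 0.28·h(Escalated) + 0.24·h(Tier 3) + 0.28·1 + 0.2·0
Solving: h(Escalated) = 0.4492, h(Tier 3) = 0.5339.
Starting from Escalated, the probability is 0.4492.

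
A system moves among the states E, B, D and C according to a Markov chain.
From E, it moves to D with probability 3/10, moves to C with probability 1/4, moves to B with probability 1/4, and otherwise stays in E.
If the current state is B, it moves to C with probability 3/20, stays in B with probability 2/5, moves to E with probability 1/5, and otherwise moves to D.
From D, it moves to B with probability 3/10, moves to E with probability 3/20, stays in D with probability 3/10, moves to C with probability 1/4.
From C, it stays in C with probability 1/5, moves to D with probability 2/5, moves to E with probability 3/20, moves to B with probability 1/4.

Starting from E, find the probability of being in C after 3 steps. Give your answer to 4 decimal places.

0.2091

Propagate the distribution vector 3 steps from E.
After 0 steps: (1.0000, 0.0000, 0.0000, 0.0000)
After 1 step: (0.2000, 0.2500, 0.3000, 0.2500)
After 2 steps: (0.1725, 0.3025, 0.3125, 0.2125)
After 3 steps: (0.1738, 0.3110, 0.3061, 0.2091)
P(in C after 3 steps) = 0.2091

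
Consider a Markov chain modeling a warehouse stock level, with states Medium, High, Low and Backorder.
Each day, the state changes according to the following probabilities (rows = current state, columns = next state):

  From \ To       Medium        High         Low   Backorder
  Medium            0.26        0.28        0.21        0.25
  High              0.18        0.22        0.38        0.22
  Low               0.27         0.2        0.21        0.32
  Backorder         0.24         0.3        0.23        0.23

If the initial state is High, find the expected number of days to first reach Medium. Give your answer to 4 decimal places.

4.5161

Let t(s) be the expected number of days to first reach Medium from state s, with t(Medium) = 0. Conditioning on the first day:
t(High) = 1 + 0.22·t(High) + 0.38·t(Low) + 0.22·t(Backorder)
t(Low) = 1 + 0.2·t(High) + 0.21·t(Low) + 0.32·t(Backorder)
t(Backorder) = 1 + 0.3·t(High) + 0.23·t(Low) + 0.23·t(Backorder)
Solving: t(High) = 4.5161, t(Low) = 4.1500, t(Backorder) = 4.2978.
Expected days from High to Medium: 4.5161.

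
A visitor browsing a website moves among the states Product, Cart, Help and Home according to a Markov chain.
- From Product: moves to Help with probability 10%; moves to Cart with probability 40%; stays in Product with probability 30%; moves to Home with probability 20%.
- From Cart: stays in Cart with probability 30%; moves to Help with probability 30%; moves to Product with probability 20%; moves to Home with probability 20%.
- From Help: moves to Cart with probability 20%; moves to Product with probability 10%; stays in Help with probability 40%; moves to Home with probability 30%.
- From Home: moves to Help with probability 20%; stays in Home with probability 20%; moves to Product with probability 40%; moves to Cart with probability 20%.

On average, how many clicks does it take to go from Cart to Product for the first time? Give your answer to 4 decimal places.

Let t(s) be the expected number of clicks to first reach Product from state s, with t(Product) = 0. Conditioning on the first click:
t(Cart) = 1 + 0.3·t(Cart) + 0.3·t(Help) + 0.2·t(Home)
t(Help) = 1 + 0.2·t(Cart) + 0.4·t(Help) + 0.3·t(Home)
t(Home) = 1 + 0.2·t(Cart) + 0.2·t(Help) + 0.2·t(Home)
Solving: t(Cart) = 4.6429, t(Help) = 5.0510, t(Home) = 3.6735.
Expected clicks from Cart to Product: 4.6429.

4.6429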